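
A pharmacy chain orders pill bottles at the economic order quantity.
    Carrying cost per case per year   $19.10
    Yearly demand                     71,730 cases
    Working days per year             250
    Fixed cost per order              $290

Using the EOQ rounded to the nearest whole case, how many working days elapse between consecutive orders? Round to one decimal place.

5.1 days

Q* = √(2·D·S / H) = √(2·71,730·290 / 19.1) = √2,178,188.5 ≈ 1,475.87 → Q = 1,476 cases
Cycle time = (working days × Q)/D = (250 × 1,476) / 71,730 = 5.144 days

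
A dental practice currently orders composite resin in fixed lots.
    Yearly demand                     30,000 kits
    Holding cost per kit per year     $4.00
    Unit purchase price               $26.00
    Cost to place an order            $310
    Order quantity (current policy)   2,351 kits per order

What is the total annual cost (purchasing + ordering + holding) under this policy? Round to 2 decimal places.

Ordering: D/Q × S = 30,000/2,351 × $310 = $3,955.76
Holding:  Q/2 × H = 2,351/2 × $4 = $4,702.00
Purchase cost = D·C = 30,000 × 26 = $780,000.00
Total = $3,955.76 + $4,702.00 + $780,000.00 = $788,657.76

$788,657.76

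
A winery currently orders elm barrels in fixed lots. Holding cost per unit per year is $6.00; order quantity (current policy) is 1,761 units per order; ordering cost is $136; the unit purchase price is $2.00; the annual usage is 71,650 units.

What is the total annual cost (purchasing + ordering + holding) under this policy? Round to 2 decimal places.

Ordering: D/Q × S = 71,650/1,761 × $136 = $5,533.45
Holding:  Q/2 × H = 1,761/2 × $6 = $5,283.00
Purchase cost = D·C = 71,650 × 2 = $143,300.00
Total = $5,533.45 + $5,283.00 + $143,300.00 = $154,116.45

$154,116.45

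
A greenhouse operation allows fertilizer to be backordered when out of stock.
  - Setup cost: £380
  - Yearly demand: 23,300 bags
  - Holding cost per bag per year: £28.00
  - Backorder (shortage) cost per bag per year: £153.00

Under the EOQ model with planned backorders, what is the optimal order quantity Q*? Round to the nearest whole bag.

Q* = √(2DS/H) · √((H + b)/b)
   = √(2 × 23,300 × 380 / 28) · √((28 + 153) / 153)
   = 795.254 × 1.0877 ≈ 864.97

865 bags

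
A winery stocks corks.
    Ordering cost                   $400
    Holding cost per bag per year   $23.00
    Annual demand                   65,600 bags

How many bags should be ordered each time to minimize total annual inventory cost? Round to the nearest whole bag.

1,511 bags

2DS/H = 2·65,600·400/23 = 2,281,739.13
EOQ = √2,281,739.13 ≈ 1,510.54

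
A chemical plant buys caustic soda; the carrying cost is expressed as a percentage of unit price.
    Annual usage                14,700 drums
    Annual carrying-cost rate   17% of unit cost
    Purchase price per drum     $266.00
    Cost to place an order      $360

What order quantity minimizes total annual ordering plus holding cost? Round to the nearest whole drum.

484 drums

Carrying cost H = $266 × 17% = $45.2200/drum/yr
Q* = √(2·D·S / H) = √(2·14,700·360 / 45.22) = √234,055.7 ≈ 483.79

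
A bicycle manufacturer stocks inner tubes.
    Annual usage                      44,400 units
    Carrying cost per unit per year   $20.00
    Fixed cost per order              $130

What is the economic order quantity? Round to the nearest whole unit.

760 units

Optimal lot size Q* = (2 × 44,400 × $130 / $20)^½ ≈ 759.74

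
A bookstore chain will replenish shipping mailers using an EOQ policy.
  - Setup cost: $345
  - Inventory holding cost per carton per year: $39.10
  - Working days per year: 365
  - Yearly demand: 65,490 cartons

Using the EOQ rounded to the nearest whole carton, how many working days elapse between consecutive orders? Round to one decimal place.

6.0 days

2DS/H = 2·65,490·345/39.1 = 1,155,705.88
EOQ = √1,155,705.88 ≈ 1,075.04 → Q = 1,075 cartons
Cycle time = (working days × Q)/D = (365 × 1,075) / 65,490 = 5.991 days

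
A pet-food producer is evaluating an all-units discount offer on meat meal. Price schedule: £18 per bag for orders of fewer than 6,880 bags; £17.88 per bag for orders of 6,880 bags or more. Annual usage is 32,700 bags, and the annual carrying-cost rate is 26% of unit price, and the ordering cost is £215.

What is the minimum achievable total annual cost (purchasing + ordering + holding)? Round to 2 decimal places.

£596,712.06

H₁ = 26%×£18 = £4.6800;  H₂ = 26%×£17.88 = £4.6488
EOQ₁ = √(2×32,700×215/4.6800) = 1,733.35  (< 6,880, feasible at tier 1)
EOQ₂ = √(2×32,700×215/4.6488) = 1,739.15  (< 6,880 → use Q = 6,880 at tier-2 price)
TC(tier 1 (EOQ₁), Q≈1,733.3) = £596,712.06
TC(tier 2, Q≈6,880.0) = £601,689.75
Minimum at tier 1 (EOQ₁): £596,712.06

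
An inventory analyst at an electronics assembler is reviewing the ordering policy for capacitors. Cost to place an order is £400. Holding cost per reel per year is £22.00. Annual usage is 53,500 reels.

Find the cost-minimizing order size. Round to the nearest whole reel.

1,395 reels

Optimal lot size Q* = (2 × 53,500 × £400 / £22)^½ ≈ 1,394.80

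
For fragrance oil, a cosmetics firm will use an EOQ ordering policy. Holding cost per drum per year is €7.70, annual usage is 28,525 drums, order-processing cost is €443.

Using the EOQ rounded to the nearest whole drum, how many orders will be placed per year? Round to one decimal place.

15.7 orders per year

Optimal lot size Q* = (2 × 28,525 × €443 / €7.7)^½ ≈ 1,811.69 → Q = 1,812
Orders per year = D/Q = 28,525 / 1,812 = 15.742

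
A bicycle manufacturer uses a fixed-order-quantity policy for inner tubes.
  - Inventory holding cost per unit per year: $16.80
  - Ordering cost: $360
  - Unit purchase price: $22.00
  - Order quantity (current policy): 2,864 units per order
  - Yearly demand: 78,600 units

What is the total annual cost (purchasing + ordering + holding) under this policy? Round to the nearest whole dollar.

Orders/yr = 78,600/2,864 = 27.444; ordering cost = 27.444 × $360 = $9,879.89
Average inventory = 2,864/2 = 1432; holding cost = 1432 × $16.8 = $24,057.60
Purchase cost = D·C = 78,600 × 22 = $1,729,200.00
Total = $9,879.89 + $24,057.60 + $1,729,200.00 = $1,763,137.49

$1,763,137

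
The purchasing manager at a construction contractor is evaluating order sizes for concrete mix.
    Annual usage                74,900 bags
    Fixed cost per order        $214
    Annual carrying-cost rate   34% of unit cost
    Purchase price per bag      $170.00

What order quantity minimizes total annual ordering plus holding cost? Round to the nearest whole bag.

H = i·C = 0.34 × $170 = $57.8000 per bag-year
2DS/H = 2·74,900·214/57.8 = 554,622.84
EOQ = √554,622.84 ≈ 744.73

745 bags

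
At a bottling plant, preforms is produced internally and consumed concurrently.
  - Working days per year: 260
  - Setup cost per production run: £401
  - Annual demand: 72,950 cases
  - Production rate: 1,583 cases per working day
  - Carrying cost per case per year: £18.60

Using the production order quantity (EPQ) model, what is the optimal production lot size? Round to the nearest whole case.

d = 72,950/260 = 280.5769 cases/day;  effective holding cost H(1 − d/p) = 18.6·(1 − 280.5769/1583) = 15.30327
Q* = √(2DS / H_eff) = √(2·72,950·401 / 15.30327) ≈ 1,955.27

1,955 cases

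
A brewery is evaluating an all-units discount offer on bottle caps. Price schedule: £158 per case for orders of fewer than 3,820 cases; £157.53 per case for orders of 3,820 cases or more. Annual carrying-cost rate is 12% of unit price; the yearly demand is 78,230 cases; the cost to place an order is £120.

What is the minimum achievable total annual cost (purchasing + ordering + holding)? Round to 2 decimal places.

£12,362,135.26

H₁ = 12%×£158 = £18.9600;  H₂ = 12%×£157.53 = £18.9036
EOQ₁ = √(2×78,230×120/18.9600) = 995.11  (< 3,820, feasible at tier 1)
EOQ₂ = √(2×78,230×120/18.9036) = 996.60  (< 3,820 → use Q = 3,820 at tier-2 price)
TC(tier 1 (EOQ₁), Q≈995.1) = £12,379,207.37
TC(tier 2, Q≈3,820.0) = £12,362,135.26
Minimum at tier 2: £12,362,135.26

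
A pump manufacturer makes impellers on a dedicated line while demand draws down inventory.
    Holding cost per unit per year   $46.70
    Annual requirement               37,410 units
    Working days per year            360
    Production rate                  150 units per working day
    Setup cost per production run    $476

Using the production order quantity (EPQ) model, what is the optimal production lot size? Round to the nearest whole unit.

1,576 units

d = 37,410/360 = 103.9167 units/day;  effective holding cost H(1 − d/p) = 46.7·(1 − 103.9167/150) = 14.34728
Q* = √(2DS / H_eff) = √(2·37,410·476 / 14.34728) ≈ 1,575.53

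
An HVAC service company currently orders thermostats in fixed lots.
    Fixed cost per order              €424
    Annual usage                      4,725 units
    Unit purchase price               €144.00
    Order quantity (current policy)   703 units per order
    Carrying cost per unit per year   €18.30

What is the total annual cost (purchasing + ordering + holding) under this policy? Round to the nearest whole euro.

Annual ordering cost = (D/Q)·S = (4,725/703) × 424 = €2,849.79
Annual holding cost  = (Q/2)·H = (703/2) × 18.3 = €6,432.45
Purchase cost = D·C = 4,725 × 144 = €680,400.00
Total = €2,849.79 + €6,432.45 + €680,400.00 = €689,682.24

€689,682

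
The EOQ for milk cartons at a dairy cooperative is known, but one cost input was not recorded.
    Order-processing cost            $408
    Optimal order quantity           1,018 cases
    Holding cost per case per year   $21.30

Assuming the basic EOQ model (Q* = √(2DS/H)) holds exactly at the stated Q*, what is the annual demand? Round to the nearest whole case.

EOQ relation: Q² = 2DS/H, so rearrange for the unknown.
D = Q²H / (2S) = 1,018² × 21.3 / (2 × 408) = 27,051.10

27,051 cases per year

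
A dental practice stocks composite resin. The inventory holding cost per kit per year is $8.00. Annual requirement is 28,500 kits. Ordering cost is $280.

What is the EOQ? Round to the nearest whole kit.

Optimal lot size Q* = (2 × 28,500 × $280 / $8)^½ ≈ 1,412.44

1,412 kits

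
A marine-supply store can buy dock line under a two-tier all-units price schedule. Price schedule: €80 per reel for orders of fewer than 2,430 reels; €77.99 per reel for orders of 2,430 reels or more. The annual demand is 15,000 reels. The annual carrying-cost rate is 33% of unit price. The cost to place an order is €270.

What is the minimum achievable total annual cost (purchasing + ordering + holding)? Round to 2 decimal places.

H₁ = 33%×€80 = €26.4000;  H₂ = 33%×€77.99 = €25.7367
EOQ₁ = √(2×15,000×270/26.4000) = 553.91  (< 2,430, feasible at tier 1)
EOQ₂ = √(2×15,000×270/25.7367) = 561.00  (< 2,430 → use Q = 2,430 at tier-2 price)
TC(tier 1 (EOQ₁), Q≈553.9) = €1,214,623.27
TC(tier 2, Q≈2,430.0) = €1,202,786.76
Minimum at tier 2: €1,202,786.76

€1,202,786.76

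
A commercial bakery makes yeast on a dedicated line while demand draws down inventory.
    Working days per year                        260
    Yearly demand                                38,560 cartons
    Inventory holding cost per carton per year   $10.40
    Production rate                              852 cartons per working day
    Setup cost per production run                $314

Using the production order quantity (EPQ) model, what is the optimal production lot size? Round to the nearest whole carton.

1,679 cartons

d = 38,560/260 = 148.3077 cartons/day;  effective holding cost H(1 − d/p) = 10.4·(1 − 148.3077/852) = 8.58967
Q* = √(2DS / H_eff) = √(2·38,560·314 / 8.58967) ≈ 1,679.04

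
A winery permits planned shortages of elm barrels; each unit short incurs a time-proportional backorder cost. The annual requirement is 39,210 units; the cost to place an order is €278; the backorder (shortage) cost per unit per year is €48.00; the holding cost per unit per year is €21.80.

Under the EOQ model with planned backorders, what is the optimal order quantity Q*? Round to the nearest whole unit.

Q* = √(2DS/H) · √((H + b)/b)
   = √(2 × 39,210 × 278 / 21.8) · √((21.8 + 48) / 48)
   = 1,000.017 × 1.2059 ≈ 1,205.91

1,206 units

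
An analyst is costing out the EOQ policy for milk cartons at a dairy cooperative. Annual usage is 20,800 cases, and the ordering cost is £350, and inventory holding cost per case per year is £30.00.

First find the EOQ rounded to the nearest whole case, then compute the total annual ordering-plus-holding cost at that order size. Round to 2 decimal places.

£20,899.76

2DS/H = 2·20,800·350/30 = 485,333.33
EOQ = √485,333.33 ≈ 696.66 → Q = 697 cases
Annual ordering cost = (D/Q)·S = (20,800/697) × 350 = £10,444.76
Annual holding cost  = (Q/2)·H = (697/2) × 30 = £10,455.00
Total = £10,444.76 + £10,455.00 = £20,899.76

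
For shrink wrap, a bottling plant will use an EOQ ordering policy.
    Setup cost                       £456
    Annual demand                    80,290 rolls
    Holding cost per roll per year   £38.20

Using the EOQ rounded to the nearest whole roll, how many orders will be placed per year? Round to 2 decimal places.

57.97 orders per year

EOQ = √(2DS/H) = √(2 × 80,290 × 456 / 38.2)
    = √(1,916,871.20) ≈ 1,384.51 → Q = 1,385
N = D/Q = 80,290/1,385 ≈ 57.971 orders/yr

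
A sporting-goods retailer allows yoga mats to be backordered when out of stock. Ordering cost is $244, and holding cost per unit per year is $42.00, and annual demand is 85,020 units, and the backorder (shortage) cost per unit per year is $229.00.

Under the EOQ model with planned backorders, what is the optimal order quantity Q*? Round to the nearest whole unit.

1,081 units

Q* = √(2DS/H) · √((H + b)/b)
   = √(2 × 85,020 × 244 / 42) · √((42 + 229) / 229)
   = 993.907 × 1.0878 ≈ 1,081.22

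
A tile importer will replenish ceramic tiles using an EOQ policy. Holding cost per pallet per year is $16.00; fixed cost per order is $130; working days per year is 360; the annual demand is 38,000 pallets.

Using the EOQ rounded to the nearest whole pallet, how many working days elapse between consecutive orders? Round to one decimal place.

Optimal lot size Q* = (2 × 38,000 × $130 / $16)^½ ≈ 785.81 → Q = 786 pallets
Cycle time = (working days × Q)/D = (360 × 786) / 38,000 = 7.446 days

7.4 days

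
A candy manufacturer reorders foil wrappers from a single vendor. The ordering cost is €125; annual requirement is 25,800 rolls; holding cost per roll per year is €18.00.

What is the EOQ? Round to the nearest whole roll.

599 rolls

EOQ = √(2DS/H) = √(2 × 25,800 × 125 / 18)
    = √(358,333.33) ≈ 598.61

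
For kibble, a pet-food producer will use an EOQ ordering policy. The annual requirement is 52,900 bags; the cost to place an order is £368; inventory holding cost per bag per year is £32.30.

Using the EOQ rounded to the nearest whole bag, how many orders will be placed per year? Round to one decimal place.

48.2 orders per year

Optimal lot size Q* = (2 × 52,900 × £368 / £32.3)^½ ≈ 1,097.91 → Q = 1,098
Orders per year = D/Q = 52,900 / 1,098 = 48.179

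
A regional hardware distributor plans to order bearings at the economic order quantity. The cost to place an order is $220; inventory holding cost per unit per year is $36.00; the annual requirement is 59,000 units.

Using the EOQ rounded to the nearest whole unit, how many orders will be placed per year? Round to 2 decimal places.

69.49 orders per year

2DS/H = 2·59,000·220/36 = 721,111.11
EOQ = √721,111.11 ≈ 849.18 → Q = 849
N = D/Q = 59,000/849 ≈ 69.494 orders/yr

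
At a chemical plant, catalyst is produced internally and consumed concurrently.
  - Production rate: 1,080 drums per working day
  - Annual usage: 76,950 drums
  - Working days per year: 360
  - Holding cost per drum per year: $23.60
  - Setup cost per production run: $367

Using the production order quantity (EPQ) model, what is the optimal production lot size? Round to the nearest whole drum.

Daily demand d = 76,950/360 = 213.750; p = 1080; 1 − d/p = 0.80208
EPQ = √(2DS / (H(1 − d/p)))
    = √(2 × 76,950 × 367 / (23.6 × 0.80208)) ≈ 1,727.37

1,727 drums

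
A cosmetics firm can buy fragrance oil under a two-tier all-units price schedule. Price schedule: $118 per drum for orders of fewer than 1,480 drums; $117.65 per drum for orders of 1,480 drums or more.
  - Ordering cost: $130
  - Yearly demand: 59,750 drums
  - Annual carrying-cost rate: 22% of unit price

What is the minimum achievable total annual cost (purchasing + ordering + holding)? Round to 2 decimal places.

H₁ = 22%×$118 = $25.9600;  H₂ = 22%×$117.65 = $25.8830
EOQ₁ = √(2×59,750×130/25.9600) = 773.58  (< 1,480, feasible at tier 1)
EOQ₂ = √(2×59,750×130/25.8830) = 774.73  (< 1,480 → use Q = 1,480 at tier-2 price)
TC(tier 1 (EOQ₁), Q≈773.6) = $7,070,582.05
TC(tier 2, Q≈1,480.0) = $7,053,989.23
Minimum at tier 2: $7,053,989.23

$7,053,989.23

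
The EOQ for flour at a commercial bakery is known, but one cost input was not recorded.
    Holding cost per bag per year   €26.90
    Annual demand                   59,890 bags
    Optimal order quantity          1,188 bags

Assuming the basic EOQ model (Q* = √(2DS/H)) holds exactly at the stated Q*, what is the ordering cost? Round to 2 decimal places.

From Q* = √(2DS/H) ⇒ Q*² = 2DS/H.
S = Q²H / (2D) = 1,188² × 26.9 / (2 × 59,890) = 316.9574

€316.96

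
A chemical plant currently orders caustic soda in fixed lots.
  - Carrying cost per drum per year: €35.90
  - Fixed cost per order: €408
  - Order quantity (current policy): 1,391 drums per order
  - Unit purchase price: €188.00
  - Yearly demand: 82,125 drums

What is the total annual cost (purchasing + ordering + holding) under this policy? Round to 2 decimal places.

€15,488,556.88

Orders/yr = 82,125/1,391 = 59.040; ordering cost = 59.040 × €408 = €24,088.43
Average inventory = 1,391/2 = 695.5; holding cost = 695.5 × €35.9 = €24,968.45
Purchase cost = D·C = 82,125 × 188 = €15,439,500.00
Total = €24,088.43 + €24,968.45 + €15,439,500.00 = €15,488,556.88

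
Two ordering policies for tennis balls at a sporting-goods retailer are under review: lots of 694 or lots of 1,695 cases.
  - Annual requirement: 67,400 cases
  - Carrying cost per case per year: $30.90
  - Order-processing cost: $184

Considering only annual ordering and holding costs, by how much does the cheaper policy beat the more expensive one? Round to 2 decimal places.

$4,912.29

For each Q, cost = (D/Q)·S + (Q/2)·H.
TC(694) = (67,400/694)×184 + (694/2)×30.9 = $28,592.04
TC(1,695) = (67,400/1,695)×184 + (1,695/2)×30.9 = $33,504.33
Cheaper: Q = 694.  Difference = $4,912.29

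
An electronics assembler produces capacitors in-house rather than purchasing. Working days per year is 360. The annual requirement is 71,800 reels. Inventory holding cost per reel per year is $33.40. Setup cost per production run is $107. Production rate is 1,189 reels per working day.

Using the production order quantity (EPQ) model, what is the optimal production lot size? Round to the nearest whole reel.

743 reels

d = 71,800/360 = 199.4444 reels/day;  effective holding cost H(1 − d/p) = 33.4·(1 − 199.4444/1189) = 27.79744
Q* = √(2DS / H_eff) = √(2·71,800·107 / 27.79744) ≈ 743.48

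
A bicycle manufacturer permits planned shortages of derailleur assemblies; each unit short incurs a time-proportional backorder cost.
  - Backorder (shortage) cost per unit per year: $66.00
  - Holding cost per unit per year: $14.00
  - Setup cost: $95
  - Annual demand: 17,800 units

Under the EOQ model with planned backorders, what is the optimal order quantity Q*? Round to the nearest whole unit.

Basic EOQ = √(2·17,800·95/14) = 491.499
Backorder adjustment √((H+b)/b) = √((14+66)/66) = 1.1010
Q* = 491.499 × 1.1010 ≈ 541.12

541 units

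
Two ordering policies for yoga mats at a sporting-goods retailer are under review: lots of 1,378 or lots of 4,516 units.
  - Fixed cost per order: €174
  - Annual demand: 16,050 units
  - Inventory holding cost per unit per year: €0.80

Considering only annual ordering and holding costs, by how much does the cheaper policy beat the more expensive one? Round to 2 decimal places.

€153.03

TC(Q) = (D/Q)S + (Q/2)H
TC(1,378) = (16,050/1,378)×174 + (1,378/2)×0.8 = €2,577.83
TC(4,516) = (16,050/4,516)×174 + (4,516/2)×0.8 = €2,424.80
Lots of 4,516 are cheaper by €153.03.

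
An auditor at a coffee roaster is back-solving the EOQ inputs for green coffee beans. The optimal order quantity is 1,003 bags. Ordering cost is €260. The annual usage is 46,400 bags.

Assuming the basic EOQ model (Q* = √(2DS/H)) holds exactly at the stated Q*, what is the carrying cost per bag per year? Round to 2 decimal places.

€23.98

From Q* = √(2DS/H) ⇒ Q*² = 2DS/H.
H = 2DS / Q² = 2 × 46,400 × 260 / 1,003² = 23.9839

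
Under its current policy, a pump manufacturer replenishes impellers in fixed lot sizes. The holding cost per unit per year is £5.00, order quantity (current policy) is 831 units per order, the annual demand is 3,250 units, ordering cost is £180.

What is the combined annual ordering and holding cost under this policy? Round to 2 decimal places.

£2,781.47

Ordering: D/Q × S = 3,250/831 × £180 = £703.97
Holding:  Q/2 × H = 831/2 × £5 = £2,077.50
Total = £703.97 + £2,077.50 = £2,781.47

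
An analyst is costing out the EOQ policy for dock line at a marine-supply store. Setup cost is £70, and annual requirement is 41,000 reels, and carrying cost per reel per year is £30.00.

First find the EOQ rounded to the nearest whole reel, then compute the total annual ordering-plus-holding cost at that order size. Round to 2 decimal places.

£13,122.51

Q* = √(2·D·S / H) = √(2·41,000·70 / 30) = √191,333.3 ≈ 437.42 → Q = 437 reels
Orders/yr = 41,000/437 = 93.822; ordering cost = 93.822 × £70 = £6,567.51
Average inventory = 437/2 = 218.5; holding cost = 218.5 × £30 = £6,555.00
Total = £6,567.51 + £6,555.00 = £13,122.51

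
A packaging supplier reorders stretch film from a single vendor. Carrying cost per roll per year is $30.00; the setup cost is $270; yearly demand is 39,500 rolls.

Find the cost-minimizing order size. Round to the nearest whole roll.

2DS/H = 2·39,500·270/30 = 711,000.00
EOQ = √711,000.00 ≈ 843.21

843 rolls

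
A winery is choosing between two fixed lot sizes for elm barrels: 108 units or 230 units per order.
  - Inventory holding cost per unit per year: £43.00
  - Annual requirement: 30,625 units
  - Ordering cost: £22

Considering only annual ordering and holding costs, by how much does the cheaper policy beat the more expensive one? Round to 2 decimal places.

£686.08

TC(Q) = (D/Q)S + (Q/2)H
TC(108) = (30,625/108)×22 + (108/2)×43 = £8,560.43
TC(230) = (30,625/230)×22 + (230/2)×43 = £7,874.35
|ΔTC| = |£8,560.43 − £7,874.35| = £686.08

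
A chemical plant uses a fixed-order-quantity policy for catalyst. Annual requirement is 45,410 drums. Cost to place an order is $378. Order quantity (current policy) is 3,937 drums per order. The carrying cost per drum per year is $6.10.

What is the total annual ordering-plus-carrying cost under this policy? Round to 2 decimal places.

Ordering: D/Q × S = 45,410/3,937 × $378 = $4,359.91
Holding:  Q/2 × H = 3,937/2 × $6.1 = $12,007.85
Total = $4,359.91 + $12,007.85 = $16,367.76

$16,367.76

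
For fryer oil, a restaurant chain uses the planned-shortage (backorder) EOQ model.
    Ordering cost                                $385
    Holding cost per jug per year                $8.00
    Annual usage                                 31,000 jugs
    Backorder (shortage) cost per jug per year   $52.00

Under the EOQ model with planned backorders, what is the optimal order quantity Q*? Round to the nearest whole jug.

Q* = √(2DS/H) · √((H + b)/b)
   = √(2 × 31,000 × 385 / 8) · √((8 + 52) / 52)
   = 1,727.353 × 1.0742 ≈ 1,855.48

1,855 jugs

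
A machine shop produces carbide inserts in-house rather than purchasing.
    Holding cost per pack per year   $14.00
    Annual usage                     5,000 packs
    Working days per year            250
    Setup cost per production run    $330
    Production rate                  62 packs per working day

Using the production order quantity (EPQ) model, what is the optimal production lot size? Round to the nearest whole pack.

Daily demand d = 5,000/250 = 20.000; p = 62; 1 − d/p = 0.67742
EPQ = √(2DS / (H(1 − d/p)))
    = √(2 × 5,000 × 330 / (14 × 0.67742)) ≈ 589.88

590 packs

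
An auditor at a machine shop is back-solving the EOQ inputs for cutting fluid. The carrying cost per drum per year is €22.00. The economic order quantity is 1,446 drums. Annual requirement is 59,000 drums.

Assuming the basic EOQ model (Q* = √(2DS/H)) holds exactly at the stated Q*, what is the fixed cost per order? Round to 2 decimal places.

EOQ relation: Q² = 2DS/H, so rearrange for the unknown.
S = Q²H / (2D) = 1,446² × 22 / (2 × 59,000) = 389.8318

€389.83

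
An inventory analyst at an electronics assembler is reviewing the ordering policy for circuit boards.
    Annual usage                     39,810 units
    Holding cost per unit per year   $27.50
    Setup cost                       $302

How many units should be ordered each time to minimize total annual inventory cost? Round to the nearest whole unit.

Optimal lot size Q* = (2 × 39,810 × $302 / $27.5)^½ ≈ 935.08

935 units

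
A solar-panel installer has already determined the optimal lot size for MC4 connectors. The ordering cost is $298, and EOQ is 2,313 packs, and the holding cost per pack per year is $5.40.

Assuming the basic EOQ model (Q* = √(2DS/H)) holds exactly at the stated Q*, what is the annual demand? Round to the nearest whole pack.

48,473 packs per year

EOQ relation: Q² = 2DS/H, so rearrange for the unknown.
D = Q²H / (2S) = 2,313² × 5.4 / (2 × 298) = 48,472.87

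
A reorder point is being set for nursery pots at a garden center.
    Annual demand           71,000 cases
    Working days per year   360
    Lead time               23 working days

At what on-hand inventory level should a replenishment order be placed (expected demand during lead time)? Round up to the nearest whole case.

4,537 cases

Daily demand d = 71,000 / 360 = 197.222 cases/day
Demand during lead time = 197.222 × 23 = 4,536.11
Reorder point = 4,536.11 → round up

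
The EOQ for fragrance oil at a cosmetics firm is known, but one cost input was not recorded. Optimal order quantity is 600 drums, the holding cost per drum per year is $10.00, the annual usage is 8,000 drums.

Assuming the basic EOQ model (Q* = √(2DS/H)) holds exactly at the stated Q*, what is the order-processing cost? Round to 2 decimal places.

EOQ relation: Q² = 2DS/H, so rearrange for the unknown.
S = Q²H / (2D) = 600² × 10 / (2 × 8,000) = 225.0000

$225.00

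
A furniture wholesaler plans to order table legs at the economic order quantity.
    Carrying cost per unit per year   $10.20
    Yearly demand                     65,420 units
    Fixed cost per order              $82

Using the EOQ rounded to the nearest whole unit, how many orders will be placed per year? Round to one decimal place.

63.8 orders per year

Optimal lot size Q* = (2 × 65,420 × $82 / $10.2)^½ ≈ 1,025.60 → Q = 1,026
Orders per year = D/Q = 65,420 / 1,026 = 63.762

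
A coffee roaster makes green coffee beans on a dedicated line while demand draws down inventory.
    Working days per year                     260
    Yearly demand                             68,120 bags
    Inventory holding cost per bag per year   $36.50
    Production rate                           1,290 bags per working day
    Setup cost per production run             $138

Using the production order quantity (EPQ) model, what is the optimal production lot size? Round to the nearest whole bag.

d = 68,120/260 = 262.0000 bags/day;  effective holding cost H(1 − d/p) = 36.5·(1 − 262.0000/1290) = 29.08682
Q* = √(2DS / H_eff) = √(2·68,120·138 / 29.08682) ≈ 803.98

804 bags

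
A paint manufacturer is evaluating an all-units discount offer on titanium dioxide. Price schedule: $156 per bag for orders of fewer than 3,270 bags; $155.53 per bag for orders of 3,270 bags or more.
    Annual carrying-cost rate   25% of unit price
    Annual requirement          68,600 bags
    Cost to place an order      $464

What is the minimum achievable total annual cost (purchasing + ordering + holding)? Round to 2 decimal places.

H₁ = 25%×$156 = $39.0000;  H₂ = 25%×$155.53 = $38.8825
EOQ₁ = √(2×68,600×464/39.0000) = 1,277.63  (< 3,270, feasible at tier 1)
EOQ₂ = √(2×68,600×464/38.8825) = 1,279.55  (< 3,270 → use Q = 3,270 at tier-2 price)
TC(tier 1 (EOQ₁), Q≈1,277.6) = $10,751,427.41
TC(tier 2, Q≈3,270.0) = $10,742,664.95
Minimum at tier 2: $10,742,664.95

$10,742,664.95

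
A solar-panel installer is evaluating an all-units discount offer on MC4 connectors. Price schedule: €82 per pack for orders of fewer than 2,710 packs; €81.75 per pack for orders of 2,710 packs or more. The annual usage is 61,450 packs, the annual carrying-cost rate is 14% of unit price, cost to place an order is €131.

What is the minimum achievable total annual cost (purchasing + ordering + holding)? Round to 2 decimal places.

€5,042,015.94

H₁ = 14%×€82 = €11.4800;  H₂ = 14%×€81.75 = €11.4450
EOQ₁ = √(2×61,450×131/11.4800) = 1,184.24  (< 2,710, feasible at tier 1)
EOQ₂ = √(2×61,450×131/11.4450) = 1,186.05  (< 2,710 → use Q = 2,710 at tier-2 price)
TC(tier 1 (EOQ₁), Q≈1,184.2) = €5,052,495.10
TC(tier 2, Q≈2,710.0) = €5,042,015.94
Minimum at tier 2: €5,042,015.94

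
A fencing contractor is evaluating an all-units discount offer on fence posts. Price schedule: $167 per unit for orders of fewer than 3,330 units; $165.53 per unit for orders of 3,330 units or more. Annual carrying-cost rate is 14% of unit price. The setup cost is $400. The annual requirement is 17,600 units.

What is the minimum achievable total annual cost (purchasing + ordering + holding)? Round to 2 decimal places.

$2,954,027.16

H₁ = 14%×$167 = $23.3800;  H₂ = 14%×$165.53 = $23.1742
EOQ₁ = √(2×17,600×400/23.3800) = 776.03  (< 3,330, feasible at tier 1)
EOQ₂ = √(2×17,600×400/23.1742) = 779.47  (< 3,330 → use Q = 3,330 at tier-2 price)
TC(tier 1 (EOQ₁), Q≈776.0) = $2,957,343.60
TC(tier 2, Q≈3,330.0) = $2,954,027.16
Minimum at tier 2: $2,954,027.16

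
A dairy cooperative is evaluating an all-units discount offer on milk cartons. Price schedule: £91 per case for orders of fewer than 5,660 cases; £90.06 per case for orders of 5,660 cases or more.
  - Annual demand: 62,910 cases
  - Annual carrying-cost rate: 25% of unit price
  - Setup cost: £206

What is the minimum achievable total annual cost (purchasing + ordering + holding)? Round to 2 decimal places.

H₁ = 25%×£91 = £22.7500;  H₂ = 25%×£90.06 = £22.5150
EOQ₁ = √(2×62,910×206/22.7500) = 1,067.38  (< 5,660, feasible at tier 1)
EOQ₂ = √(2×62,910×206/22.5150) = 1,072.93  (< 5,660 → use Q = 5,660 at tier-2 price)
TC(tier 1 (EOQ₁), Q≈1,067.4) = £5,749,092.82
TC(tier 2, Q≈5,660.0) = £5,731,681.71
Minimum at tier 2: £5,731,681.71

£5,731,681.71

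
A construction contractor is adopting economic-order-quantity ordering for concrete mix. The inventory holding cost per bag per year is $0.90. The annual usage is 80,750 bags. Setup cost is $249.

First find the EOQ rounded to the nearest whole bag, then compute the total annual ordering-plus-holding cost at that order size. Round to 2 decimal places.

Q* = √(2·D·S / H) = √(2·80,750·249 / 0.9) = √44,681,666.7 ≈ 6,684.43 → Q = 6,684 bags
Ordering: D/Q × S = 80,750/6,684 × $249 = $3,008.19
Holding:  Q/2 × H = 6,684/2 × $0.9 = $3,007.80
Total = $3,008.19 + $3,007.80 = $6,015.99

$6,015.99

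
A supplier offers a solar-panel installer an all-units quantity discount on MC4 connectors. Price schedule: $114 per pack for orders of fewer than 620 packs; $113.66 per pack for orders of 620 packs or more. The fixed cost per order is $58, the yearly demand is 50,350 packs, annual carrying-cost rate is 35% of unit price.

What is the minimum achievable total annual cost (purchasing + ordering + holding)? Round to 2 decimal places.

$5,739,823.27

H₁ = 35%×$114 = $39.9000;  H₂ = 35%×$113.66 = $39.7810
EOQ₁ = √(2×50,350×58/39.9000) = 382.60  (< 620, feasible at tier 1)
EOQ₂ = √(2×50,350×58/39.7810) = 383.17  (< 620 → use Q = 620 at tier-2 price)
TC(tier 1 (EOQ₁), Q≈382.6) = $5,755,165.65
TC(tier 2, Q≈620.0) = $5,739,823.27
Minimum at tier 2: $5,739,823.27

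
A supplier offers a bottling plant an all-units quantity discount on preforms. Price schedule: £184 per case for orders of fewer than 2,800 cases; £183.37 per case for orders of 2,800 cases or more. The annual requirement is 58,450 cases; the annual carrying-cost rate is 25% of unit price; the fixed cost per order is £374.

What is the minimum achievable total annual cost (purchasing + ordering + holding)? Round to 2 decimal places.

£10,789,963.25

H₁ = 25%×£184 = £46.0000;  H₂ = 25%×£183.37 = £45.8425
EOQ₁ = √(2×58,450×374/46.0000) = 974.91  (< 2,800, feasible at tier 1)
EOQ₂ = √(2×58,450×374/45.8425) = 976.58  (< 2,800 → use Q = 2,800 at tier-2 price)
TC(tier 1 (EOQ₁), Q≈974.9) = £10,799,645.82
TC(tier 2, Q≈2,800.0) = £10,789,963.25
Minimum at tier 2: £10,789,963.25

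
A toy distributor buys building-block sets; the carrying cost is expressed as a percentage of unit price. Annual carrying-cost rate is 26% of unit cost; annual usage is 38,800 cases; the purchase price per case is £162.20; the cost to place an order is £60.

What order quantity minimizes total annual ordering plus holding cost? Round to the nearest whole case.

Holding cost per case per year: H = 26% × £162.2 = £42.1720
Optimal lot size Q* = (2 × 38,800 × £60 / £42.172)^½ ≈ 332.27

332 cases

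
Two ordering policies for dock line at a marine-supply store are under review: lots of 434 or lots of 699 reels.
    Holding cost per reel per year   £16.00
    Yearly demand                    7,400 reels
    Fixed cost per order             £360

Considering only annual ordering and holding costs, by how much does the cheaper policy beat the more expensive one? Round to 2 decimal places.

£207.09

For each Q, cost = (D/Q)·S + (Q/2)·H.
TC(434) = (7,400/434)×360 + (434/2)×16 = £9,610.25
TC(699) = (7,400/699)×360 + (699/2)×16 = £9,403.16
Lots of 699 are cheaper by £207.09.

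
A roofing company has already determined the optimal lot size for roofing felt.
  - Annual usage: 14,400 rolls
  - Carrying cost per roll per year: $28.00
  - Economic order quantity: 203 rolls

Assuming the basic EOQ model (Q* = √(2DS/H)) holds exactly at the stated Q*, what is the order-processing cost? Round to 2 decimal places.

$40.06

From Q* = √(2DS/H) ⇒ Q*² = 2DS/H.
S = Q²H / (2D) = 203² × 28 / (2 × 14,400) = 40.0643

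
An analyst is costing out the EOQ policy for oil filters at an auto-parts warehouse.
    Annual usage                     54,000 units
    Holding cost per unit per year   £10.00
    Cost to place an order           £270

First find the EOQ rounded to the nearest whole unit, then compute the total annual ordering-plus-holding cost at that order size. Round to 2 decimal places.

2DS/H = 2·54,000·270/10 = 2,916,000.00
EOQ = √2,916,000.00 ≈ 1,707.63 → Q = 1,708 units
Ordering: D/Q × S = 54,000/1,708 × £270 = £8,536.30
Holding:  Q/2 × H = 1,708/2 × £10 = £8,540.00
Total = £8,536.30 + £8,540.00 = £17,076.30

£17,076.30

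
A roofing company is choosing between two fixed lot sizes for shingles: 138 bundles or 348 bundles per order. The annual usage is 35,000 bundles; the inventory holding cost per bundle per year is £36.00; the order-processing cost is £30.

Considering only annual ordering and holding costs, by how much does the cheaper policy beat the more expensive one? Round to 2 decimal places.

£811.45

Annual cost at Q: ordering D·S/Q plus holding Q·H/2.
TC(138) = (35,000/138)×30 + (138/2)×36 = £10,092.70
TC(348) = (35,000/348)×30 + (348/2)×36 = £9,281.24
Cheaper: Q = 348.  Difference = £811.45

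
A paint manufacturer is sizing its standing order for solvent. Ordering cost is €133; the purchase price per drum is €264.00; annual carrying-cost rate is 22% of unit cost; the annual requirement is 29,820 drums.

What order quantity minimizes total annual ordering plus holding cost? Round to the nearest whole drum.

H = i·C = 0.22 × €264 = €58.0800 per drum-year
2DS/H = 2·29,820·133/58.08 = 136,572.31
EOQ = √136,572.31 ≈ 369.56

370 drums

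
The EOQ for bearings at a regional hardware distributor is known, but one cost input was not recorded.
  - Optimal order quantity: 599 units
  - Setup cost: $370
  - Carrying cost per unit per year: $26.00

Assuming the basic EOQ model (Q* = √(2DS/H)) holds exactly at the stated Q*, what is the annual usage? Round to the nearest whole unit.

12,607 units per year

EOQ relation: Q² = 2DS/H, so rearrange for the unknown.
D = Q²H / (2S) = 599² × 26 / (2 × 370) = 12,606.52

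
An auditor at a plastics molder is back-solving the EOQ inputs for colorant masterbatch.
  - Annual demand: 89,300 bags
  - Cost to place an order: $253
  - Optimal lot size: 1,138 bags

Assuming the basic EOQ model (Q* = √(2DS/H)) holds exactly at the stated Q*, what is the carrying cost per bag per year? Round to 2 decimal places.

$34.89

From Q* = √(2DS/H) ⇒ Q*² = 2DS/H.
H = 2DS / Q² = 2 × 89,300 × 253 / 1,138² = 34.8913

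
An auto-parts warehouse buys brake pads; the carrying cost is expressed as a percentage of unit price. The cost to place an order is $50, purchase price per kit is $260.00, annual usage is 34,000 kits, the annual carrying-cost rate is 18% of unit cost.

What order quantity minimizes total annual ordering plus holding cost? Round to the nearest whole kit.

270 kits

Carrying cost H = $260 × 18% = $46.8000/kit/yr
Optimal lot size Q* = (2 × 34,000 × $50 / $46.8)^½ ≈ 269.54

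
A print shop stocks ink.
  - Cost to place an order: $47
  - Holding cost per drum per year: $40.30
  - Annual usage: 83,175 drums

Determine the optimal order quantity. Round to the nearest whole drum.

440 drums

Optimal lot size Q* = (2 × 83,175 × $47 / $40.3)^½ ≈ 440.46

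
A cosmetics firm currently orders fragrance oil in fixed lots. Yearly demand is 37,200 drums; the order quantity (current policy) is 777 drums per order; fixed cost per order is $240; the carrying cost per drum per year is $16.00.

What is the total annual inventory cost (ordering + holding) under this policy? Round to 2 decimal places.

$17,706.35

Ordering: D/Q × S = 37,200/777 × $240 = $11,490.35
Holding:  Q/2 × H = 777/2 × $16 = $6,216.00
Total = $11,490.35 + $6,216.00 = $17,706.35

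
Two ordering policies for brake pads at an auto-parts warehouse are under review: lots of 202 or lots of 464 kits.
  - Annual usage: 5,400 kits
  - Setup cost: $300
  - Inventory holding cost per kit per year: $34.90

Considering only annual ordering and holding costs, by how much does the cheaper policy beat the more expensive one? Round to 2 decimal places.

$43.48

Annual cost at Q: ordering D·S/Q plus holding Q·H/2.
TC(202) = (5,400/202)×300 + (202/2)×34.9 = $11,544.70
TC(464) = (5,400/464)×300 + (464/2)×34.9 = $11,588.18
|ΔTC| = |$11,544.70 − $11,588.18| = $43.48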